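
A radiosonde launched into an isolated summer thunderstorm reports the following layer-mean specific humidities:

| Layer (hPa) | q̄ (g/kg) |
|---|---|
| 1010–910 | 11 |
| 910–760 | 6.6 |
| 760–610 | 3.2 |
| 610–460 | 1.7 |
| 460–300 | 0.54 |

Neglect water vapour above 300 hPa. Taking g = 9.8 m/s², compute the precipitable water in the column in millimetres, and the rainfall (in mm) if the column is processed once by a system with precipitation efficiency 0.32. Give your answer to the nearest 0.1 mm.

PW ≈ 29.7 mm; rainfall ≈ 9.5 mm

Precipitable water is the column-integrated vapour mass per unit area: PW = (1/g) Σ q̄ Δp, with q in kg/kg and Δp in Pa (1 kg/m² of water = 1 mm).
Layer 1010–910 hPa: Δp = 100 hPa = 10000 Pa, q̄ = 0.011 kg/kg → 0.011 × 10000 / 9.8 = 11.22 mm
Layer 910–760 hPa: Δp = 150 hPa = 15000 Pa, q̄ = 0.0066 kg/kg → 0.0066 × 15000 / 9.8 = 10.10 mm
Layer 760–610 hPa: Δp = 150 hPa = 15000 Pa, q̄ = 0.0032 kg/kg → 0.0032 × 15000 / 9.8 = 4.90 mm
Layer 610–460 hPa: Δp = 150 hPa = 15000 Pa, q̄ = 0.0017 kg/kg → 0.0017 × 15000 / 9.8 = 2.60 mm
Layer 460–300 hPa: Δp = 160 hPa = 16000 Pa, q̄ = 0.00054 kg/kg → 0.00054 × 16000 / 9.8 = 0.88 mm
PW = 11.22 + 10.10 + 4.90 + 2.60 + 0.88 = 29.70 ≈ 29.7 mm.
Rainfall = ε × PW = 0.32 × 29.7 = 9.5 mm.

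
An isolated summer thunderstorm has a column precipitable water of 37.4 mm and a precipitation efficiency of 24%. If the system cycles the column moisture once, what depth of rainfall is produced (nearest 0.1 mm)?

Rainfall = ε × PW = 0.24 × 37.4 = 9.0 mm.

rainfall ≈ 9.0 mm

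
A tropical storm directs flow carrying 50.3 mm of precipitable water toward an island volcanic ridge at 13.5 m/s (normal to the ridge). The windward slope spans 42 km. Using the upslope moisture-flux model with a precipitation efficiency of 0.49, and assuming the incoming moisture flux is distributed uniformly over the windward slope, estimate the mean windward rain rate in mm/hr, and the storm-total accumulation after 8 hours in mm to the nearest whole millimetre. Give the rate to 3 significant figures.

R ≈ 28.5 mm/hr; total ≈ 228 mm

Incoming column moisture flux per unit ridge length: F = V × PW = 13.5 × 50.3 = 679.05 mm·m/s.
Spread over the 42 km slope with efficiency ε = 0.49: R = ε·F/W = 0.49 × 679.05 / 42000 m = 7.922e-03 mm/s.
R = 7.922e-03 × 3600 = 28.5 mm/hr.
Over 8 h: total = 28.5 × 8 = 228 mm.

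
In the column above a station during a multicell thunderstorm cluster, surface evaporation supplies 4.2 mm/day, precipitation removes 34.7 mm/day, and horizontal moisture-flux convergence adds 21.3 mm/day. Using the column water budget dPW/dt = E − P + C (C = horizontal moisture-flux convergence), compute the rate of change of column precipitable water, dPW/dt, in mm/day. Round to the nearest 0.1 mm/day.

dPW/dt = E − P + C = 4.2 − 34.7 + (21.3) = -9.2 mm/day.

dPW/dt ≈ -9.2 mm/day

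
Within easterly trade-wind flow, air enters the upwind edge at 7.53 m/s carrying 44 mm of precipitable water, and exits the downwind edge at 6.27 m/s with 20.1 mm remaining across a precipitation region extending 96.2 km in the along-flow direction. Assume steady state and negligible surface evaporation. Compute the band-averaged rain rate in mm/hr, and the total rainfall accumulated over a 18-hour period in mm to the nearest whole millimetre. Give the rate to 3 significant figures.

R ≈ 7.68 mm/hr; total ≈ 138 mm

Column moisture flux per unit crosswind length is F = V × PW.
Inflow: F_in = 7.53 × 44 = 331.32 mm·m/s
Outflow: F_out = 6.27 × 20.1 = 126.027 mm·m/s
Steady-state rate R = (F_in − F_out)/L = (331.32 − 126.027) / 96200 m = 2.134e-03 mm/s.
R = 2.134e-03 × 3600 = 7.68 mm/hr.
Over 18 h: total = 7.68 × 18 = 138.24 ≈ 138 mm.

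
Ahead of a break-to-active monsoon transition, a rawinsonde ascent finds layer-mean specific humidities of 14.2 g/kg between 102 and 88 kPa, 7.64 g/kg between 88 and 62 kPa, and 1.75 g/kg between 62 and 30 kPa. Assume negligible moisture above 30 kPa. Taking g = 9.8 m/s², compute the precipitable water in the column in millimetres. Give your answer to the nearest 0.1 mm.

Precipitable water is the column-integrated vapour mass per unit area: PW = (1/g) Σ q̄ Δp, with q in kg/kg and Δp in Pa (1 kg/m² of water = 1 mm).
Layer 102–88 kPa: Δp = 140 hPa = 14000 Pa, q̄ = 0.0142 kg/kg → 0.0142 × 14000 / 9.8 = 20.29 mm
Layer 88–62 kPa: Δp = 260 hPa = 26000 Pa, q̄ = 0.00764 kg/kg → 0.00764 × 26000 / 9.8 = 20.27 mm
Layer 62–30 kPa: Δp = 320 hPa = 32000 Pa, q̄ = 0.00175 kg/kg → 0.00175 × 32000 / 9.8 = 5.71 mm
PW = 20.29 + 20.27 + 5.71 = 46.27 ≈ 46.3 mm.

PW ≈ 46.3 mm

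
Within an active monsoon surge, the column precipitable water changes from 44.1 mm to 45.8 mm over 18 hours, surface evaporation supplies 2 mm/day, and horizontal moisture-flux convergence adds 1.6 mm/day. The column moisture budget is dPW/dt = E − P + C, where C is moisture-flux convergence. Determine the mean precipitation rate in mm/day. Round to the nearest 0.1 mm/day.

P ≈ 1.3 mm/day

dPW/dt = (45.8 − 44.1) mm / (18/24 day) = +2.267 mm/day.
P = E + C − dPW/dt = 2 + (1.6) − (+2.267) = 1.3 mm/day.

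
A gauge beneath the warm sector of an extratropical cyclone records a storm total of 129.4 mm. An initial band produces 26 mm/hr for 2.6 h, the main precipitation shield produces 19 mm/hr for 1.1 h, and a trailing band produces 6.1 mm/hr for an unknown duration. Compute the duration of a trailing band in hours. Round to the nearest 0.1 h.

duration ≈ 6.7 h

Known phases: 26 × 2.6 + 19 × 1.1 = 67.6 + 20.9 = 88.5 mm.
Remaining depth = 129.4 − 88.5 = 40.9 mm.
Duration = 40.9 / 6.1 = 6.7 h.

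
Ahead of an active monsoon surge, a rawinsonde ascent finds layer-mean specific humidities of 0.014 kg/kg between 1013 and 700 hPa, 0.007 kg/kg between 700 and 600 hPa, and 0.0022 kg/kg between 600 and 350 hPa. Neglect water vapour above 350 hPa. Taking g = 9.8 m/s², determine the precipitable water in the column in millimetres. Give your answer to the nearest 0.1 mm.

PW ≈ 57.5 mm

Precipitable water is the column-integrated vapour mass per unit area: PW = (1/g) Σ q̄ Δp, with q in kg/kg and Δp in Pa (1 kg/m² of water = 1 mm).
Layer 1013–700 hPa: Δp = 313 hPa = 31300 Pa, q̄ = 0.014 kg/kg → 0.014 × 31300 / 9.8 = 44.71 mm
Layer 700–600 hPa: Δp = 100 hPa = 10000 Pa, q̄ = 0.007 kg/kg → 0.007 × 10000 / 9.8 = 7.14 mm
Layer 600–350 hPa: Δp = 250 hPa = 25000 Pa, q̄ = 0.0022 kg/kg → 0.0022 × 25000 / 9.8 = 5.61 mm
PW = 44.71 + 7.14 + 5.61 = 57.46 ≈ 57.5 mm.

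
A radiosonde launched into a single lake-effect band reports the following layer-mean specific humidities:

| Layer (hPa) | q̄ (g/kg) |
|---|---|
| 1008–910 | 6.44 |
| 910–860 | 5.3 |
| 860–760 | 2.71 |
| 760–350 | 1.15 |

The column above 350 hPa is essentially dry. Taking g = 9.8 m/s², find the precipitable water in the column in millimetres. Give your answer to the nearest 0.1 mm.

Precipitable water is the column-integrated vapour mass per unit area: PW = (1/g) Σ q̄ Δp, with q in kg/kg and Δp in Pa (1 kg/m² of water = 1 mm).
Layer 1008–910 hPa: Δp = 98 hPa = 9800 Pa, q̄ = 0.00644 kg/kg → 0.00644 × 9800 / 9.8 = 6.44 mm
Layer 910–860 hPa: Δp = 50 hPa = 5000 Pa, q̄ = 0.0053 kg/kg → 0.0053 × 5000 / 9.8 = 2.70 mm
Layer 860–760 hPa: Δp = 100 hPa = 10000 Pa, q̄ = 0.00271 kg/kg → 0.00271 × 10000 / 9.8 = 2.77 mm
Layer 760–350 hPa: Δp = 410 hPa = 41000 Pa, q̄ = 0.00115 kg/kg → 0.00115 × 41000 / 9.8 = 4.81 mm
PW = 6.44 + 2.70 + 2.77 + 4.81 = 16.72 ≈ 16.7 mm.

PW ≈ 16.7 mm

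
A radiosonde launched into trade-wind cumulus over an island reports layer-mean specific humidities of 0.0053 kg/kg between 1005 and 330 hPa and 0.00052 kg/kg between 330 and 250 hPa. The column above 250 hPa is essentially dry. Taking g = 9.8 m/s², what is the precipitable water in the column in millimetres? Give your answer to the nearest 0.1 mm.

PW ≈ 36.9 mm

Precipitable water is the column-integrated vapour mass per unit area: PW = (1/g) Σ q̄ Δp, with q in kg/kg and Δp in Pa (1 kg/m² of water = 1 mm).
Layer 1005–330 hPa: Δp = 675 hPa = 67500 Pa, q̄ = 0.0053 kg/kg → 0.0053 × 67500 / 9.8 = 36.51 mm
Layer 330–250 hPa: Δp = 80 hPa = 8000 Pa, q̄ = 0.00052 kg/kg → 0.00052 × 8000 / 9.8 = 0.42 mm
PW = 36.51 + 0.42 = 36.93 ≈ 36.9 mm.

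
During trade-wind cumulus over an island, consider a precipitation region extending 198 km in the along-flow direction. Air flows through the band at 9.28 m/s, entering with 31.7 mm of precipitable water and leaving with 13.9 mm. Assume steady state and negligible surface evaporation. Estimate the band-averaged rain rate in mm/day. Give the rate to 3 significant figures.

Column moisture flux per unit crosswind length is F = V × PW.
Inflow: F_in = 9.28 × 31.7 = 294.176 mm·m/s
Outflow: F_out = 9.28 × 13.9 = 128.992 mm·m/s
Steady-state rate R = (F_in − F_out)/L = (294.176 − 128.992) / 198000 m = 8.343e-04 mm/s.
R = 8.343e-04 × 3600 × 24 = 72.1 mm/day.

R ≈ 72.1 mm/day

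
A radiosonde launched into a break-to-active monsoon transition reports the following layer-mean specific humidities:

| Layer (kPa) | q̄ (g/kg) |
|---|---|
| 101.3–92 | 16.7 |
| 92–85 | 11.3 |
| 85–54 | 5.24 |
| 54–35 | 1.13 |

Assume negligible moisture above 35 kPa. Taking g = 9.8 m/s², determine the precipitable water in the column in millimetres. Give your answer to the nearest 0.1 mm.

PW ≈ 42.7 mm

Precipitable water is the column-integrated vapour mass per unit area: PW = (1/g) Σ q̄ Δp, with q in kg/kg and Δp in Pa (1 kg/m² of water = 1 mm).
Layer 101.3–92 kPa: Δp = 93 hPa = 9300 Pa, q̄ = 0.0167 kg/kg → 0.0167 × 9300 / 9.8 = 15.85 mm
Layer 92–85 kPa: Δp = 70 hPa = 7000 Pa, q̄ = 0.0113 kg/kg → 0.0113 × 7000 / 9.8 = 8.07 mm
Layer 85–54 kPa: Δp = 310 hPa = 31000 Pa, q̄ = 0.00524 kg/kg → 0.00524 × 31000 / 9.8 = 16.58 mm
Layer 54–35 kPa: Δp = 190 hPa = 19000 Pa, q̄ = 0.00113 kg/kg → 0.00113 × 19000 / 9.8 = 2.19 mm
PW = 15.85 + 8.07 + 16.58 + 2.19 = 42.69 ≈ 42.7 mm.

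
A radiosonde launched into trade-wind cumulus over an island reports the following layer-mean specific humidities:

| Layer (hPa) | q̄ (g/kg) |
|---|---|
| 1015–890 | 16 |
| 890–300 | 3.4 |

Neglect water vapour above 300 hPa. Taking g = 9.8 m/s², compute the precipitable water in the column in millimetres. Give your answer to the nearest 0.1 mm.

PW ≈ 40.9 mm

Precipitable water is the column-integrated vapour mass per unit area: PW = (1/g) Σ q̄ Δp, with q in kg/kg and Δp in Pa (1 kg/m² of water = 1 mm).
Layer 1015–890 hPa: Δp = 125 hPa = 12500 Pa, q̄ = 0.016 kg/kg → 0.016 × 12500 / 9.8 = 20.41 mm
Layer 890–300 hPa: Δp = 590 hPa = 59000 Pa, q̄ = 0.0034 kg/kg → 0.0034 × 59000 / 9.8 = 20.47 mm
PW = 20.41 + 20.47 = 40.88 ≈ 40.9 mm.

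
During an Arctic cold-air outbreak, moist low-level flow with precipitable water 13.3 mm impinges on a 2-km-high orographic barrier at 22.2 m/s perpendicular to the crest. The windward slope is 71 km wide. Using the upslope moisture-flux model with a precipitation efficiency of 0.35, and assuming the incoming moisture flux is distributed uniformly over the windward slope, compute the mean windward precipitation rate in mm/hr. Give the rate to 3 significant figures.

Incoming column moisture flux per unit ridge length: F = V × PW = 22.2 × 13.3 = 295.26 mm·m/s.
Spread over the 71 km slope with efficiency ε = 0.35: R = ε·F/W = 0.35 × 295.26 / 71000 m = 1.456e-03 mm/s.
R = 1.456e-03 × 3600 = 5.24 mm/hr.

R ≈ 5.24 mm/hr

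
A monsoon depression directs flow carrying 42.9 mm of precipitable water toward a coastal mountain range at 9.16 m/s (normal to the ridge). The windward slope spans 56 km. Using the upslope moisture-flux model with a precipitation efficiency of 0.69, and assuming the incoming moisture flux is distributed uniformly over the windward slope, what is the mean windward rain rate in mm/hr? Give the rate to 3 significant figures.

R ≈ 17.4 mm/hr

Incoming column moisture flux per unit ridge length: F = V × PW = 9.16 × 42.9 = 392.964 mm·m/s.
Spread over the 56 km slope with efficiency ε = 0.69: R = ε·F/W = 0.69 × 392.964 / 56000 m = 4.842e-03 mm/s.
R = 4.842e-03 × 3600 = 17.4 mm/hr.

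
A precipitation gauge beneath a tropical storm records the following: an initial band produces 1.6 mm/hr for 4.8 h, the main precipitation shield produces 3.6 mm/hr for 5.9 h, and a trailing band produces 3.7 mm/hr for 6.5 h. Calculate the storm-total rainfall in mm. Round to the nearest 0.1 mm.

Total = Σ Rᵢ Δtᵢ = 1.6 × 4.8 + 3.6 × 5.9 + 3.7 × 6.5
      = 7.68 + 21.24 + 24.05 = 53.0 mm.

total ≈ 53.0 mm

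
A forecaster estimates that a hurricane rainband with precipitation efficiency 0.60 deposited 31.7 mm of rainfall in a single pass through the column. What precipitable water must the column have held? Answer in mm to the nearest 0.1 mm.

PW = rainfall / ε = 31.7 / 0.60 = 52.8 mm.

PW ≈ 52.8 mm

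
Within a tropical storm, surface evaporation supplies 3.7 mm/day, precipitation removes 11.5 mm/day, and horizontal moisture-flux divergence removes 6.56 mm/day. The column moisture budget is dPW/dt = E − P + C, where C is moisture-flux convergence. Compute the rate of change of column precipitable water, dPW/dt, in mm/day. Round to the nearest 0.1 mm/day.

dPW/dt = E − P + C = 3.7 − 11.5 + (-6.56) = -14.4 mm/day.

dPW/dt ≈ -14.4 mm/day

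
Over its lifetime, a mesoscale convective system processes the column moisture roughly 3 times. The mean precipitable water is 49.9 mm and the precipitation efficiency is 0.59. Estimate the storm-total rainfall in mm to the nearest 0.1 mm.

Each cycle deposits ε × PW = 0.59 × 49.9 = 29.441 mm.
Over 3 cycles: 3 × 29.441 = 88.3 mm.

rainfall ≈ 88.3 mm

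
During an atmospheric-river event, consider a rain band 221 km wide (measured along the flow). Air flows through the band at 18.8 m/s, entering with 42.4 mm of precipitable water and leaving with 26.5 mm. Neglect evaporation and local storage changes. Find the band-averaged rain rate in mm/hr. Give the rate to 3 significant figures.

Column moisture flux per unit crosswind length is F = V × PW.
Inflow: F_in = 18.8 × 42.4 = 797.12 mm·m/s
Outflow: F_out = 18.8 × 26.5 = 498.2 mm·m/s
Steady-state rate R = (F_in − F_out)/L = (797.12 − 498.2) / 221000 m = 1.353e-03 mm/s.
R = 1.353e-03 × 3600 = 4.87 mm/hr.

R ≈ 4.87 mm/hr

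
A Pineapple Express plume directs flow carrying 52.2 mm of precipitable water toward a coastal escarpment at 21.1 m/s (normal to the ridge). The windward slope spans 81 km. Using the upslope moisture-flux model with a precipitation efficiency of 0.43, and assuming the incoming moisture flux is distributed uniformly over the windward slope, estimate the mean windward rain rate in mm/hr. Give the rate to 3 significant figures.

R ≈ 21.0 mm/hr

Incoming column moisture flux per unit ridge length: F = V × PW = 21.1 × 52.2 = 1101.42 mm·m/s.
Spread over the 81 km slope with efficiency ε = 0.43: R = ε·F/W = 0.43 × 1101.42 / 81000 m = 5.847e-03 mm/s.
R = 5.847e-03 × 3600 = 21.0 mm/hr.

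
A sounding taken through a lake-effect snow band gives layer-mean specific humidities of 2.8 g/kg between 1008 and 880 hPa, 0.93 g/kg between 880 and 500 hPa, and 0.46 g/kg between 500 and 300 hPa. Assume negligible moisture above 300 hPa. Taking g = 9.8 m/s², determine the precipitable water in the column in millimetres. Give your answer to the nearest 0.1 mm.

PW ≈ 8.2 mm

Precipitable water is the column-integrated vapour mass per unit area: PW = (1/g) Σ q̄ Δp, with q in kg/kg and Δp in Pa (1 kg/m² of water = 1 mm).
Layer 1008–880 hPa: Δp = 128 hPa = 12800 Pa, q̄ = 0.0028 kg/kg → 0.0028 × 12800 / 9.8 = 3.66 mm
Layer 880–500 hPa: Δp = 380 hPa = 38000 Pa, q̄ = 0.00093 kg/kg → 0.00093 × 38000 / 9.8 = 3.61 mm
Layer 500–300 hPa: Δp = 200 hPa = 20000 Pa, q̄ = 0.00046 kg/kg → 0.00046 × 20000 / 9.8 = 0.94 mm
PW = 3.66 + 3.61 + 0.94 = 8.21 ≈ 8.2 mm.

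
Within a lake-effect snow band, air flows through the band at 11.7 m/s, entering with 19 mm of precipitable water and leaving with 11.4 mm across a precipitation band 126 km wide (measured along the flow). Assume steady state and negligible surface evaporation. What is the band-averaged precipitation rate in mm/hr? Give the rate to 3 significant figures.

R ≈ 2.54 mm/hr

Column moisture flux per unit crosswind length is F = V × PW.
Inflow: F_in = 11.7 × 19 = 222.3 mm·m/s
Outflow: F_out = 11.7 × 11.4 = 133.38 mm·m/s
Steady-state rate R = (F_in − F_out)/L = (222.3 − 133.38) / 126000 m = 7.057e-04 mm/s.
R = 7.057e-04 × 3600 = 2.54 mm/hr.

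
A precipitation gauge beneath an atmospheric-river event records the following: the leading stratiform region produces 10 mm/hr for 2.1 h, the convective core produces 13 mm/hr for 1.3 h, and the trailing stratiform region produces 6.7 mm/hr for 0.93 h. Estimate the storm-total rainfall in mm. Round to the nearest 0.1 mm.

Total = Σ Rᵢ Δtᵢ = 10 × 2.1 + 13 × 1.3 + 6.7 × 0.93
      = 21 + 16.9 + 6.231 = 44.1 mm.

total ≈ 44.1 mm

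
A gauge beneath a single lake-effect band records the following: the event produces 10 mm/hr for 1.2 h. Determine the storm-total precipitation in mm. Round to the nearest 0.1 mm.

total ≈ 12.0 mm

Total = Σ Rᵢ Δtᵢ = 10 × 1.2
      = 12 = 12.0 mm.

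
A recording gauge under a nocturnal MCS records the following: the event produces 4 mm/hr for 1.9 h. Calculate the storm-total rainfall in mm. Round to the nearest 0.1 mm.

total ≈ 7.6 mm

Total = Σ Rᵢ Δtᵢ = 4 × 1.9
      = 7.6 = 7.6 mm.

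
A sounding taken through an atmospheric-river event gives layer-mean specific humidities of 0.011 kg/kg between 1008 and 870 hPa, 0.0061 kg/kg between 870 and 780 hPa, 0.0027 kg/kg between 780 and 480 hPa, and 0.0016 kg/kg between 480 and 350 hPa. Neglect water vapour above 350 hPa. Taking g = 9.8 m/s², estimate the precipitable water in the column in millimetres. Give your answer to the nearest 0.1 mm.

PW ≈ 31.5 mm

Precipitable water is the column-integrated vapour mass per unit area: PW = (1/g) Σ q̄ Δp, with q in kg/kg and Δp in Pa (1 kg/m² of water = 1 mm).
Layer 1008–870 hPa: Δp = 138 hPa = 13800 Pa, q̄ = 0.011 kg/kg → 0.011 × 13800 / 9.8 = 15.49 mm
Layer 870–780 hPa: Δp = 90 hPa = 9000 Pa, q̄ = 0.0061 kg/kg → 0.0061 × 9000 / 9.8 = 5.60 mm
Layer 780–480 hPa: Δp = 300 hPa = 30000 Pa, q̄ = 0.0027 kg/kg → 0.0027 × 30000 / 9.8 = 8.27 mm
Layer 480–350 hPa: Δp = 130 hPa = 13000 Pa, q̄ = 0.0016 kg/kg → 0.0016 × 13000 / 9.8 = 2.12 mm
PW = 15.49 + 5.60 + 8.27 + 2.12 = 31.48 ≈ 31.5 mm.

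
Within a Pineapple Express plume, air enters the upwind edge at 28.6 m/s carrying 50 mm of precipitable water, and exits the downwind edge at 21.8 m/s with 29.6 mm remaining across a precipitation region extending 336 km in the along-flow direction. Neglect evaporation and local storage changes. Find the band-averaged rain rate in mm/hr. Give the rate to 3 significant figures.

Column moisture flux per unit crosswind length is F = V × PW.
Inflow: F_in = 28.6 × 50 = 1430 mm·m/s
Outflow: F_out = 21.8 × 29.6 = 645.28 mm·m/s
Steady-state rate R = (F_in − F_out)/L = (1430 − 645.28) / 336000 m = 2.335e-03 mm/s.
R = 2.335e-03 × 3600 = 8.41 mm/hr.

R ≈ 8.41 mm/hr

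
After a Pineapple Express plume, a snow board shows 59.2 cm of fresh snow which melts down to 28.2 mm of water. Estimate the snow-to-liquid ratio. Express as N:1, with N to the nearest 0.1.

ratio ≈ 21.0

Ratio = snow depth / SWE = 592 mm / 28.2 mm = 21.0, i.e. 21.0:1.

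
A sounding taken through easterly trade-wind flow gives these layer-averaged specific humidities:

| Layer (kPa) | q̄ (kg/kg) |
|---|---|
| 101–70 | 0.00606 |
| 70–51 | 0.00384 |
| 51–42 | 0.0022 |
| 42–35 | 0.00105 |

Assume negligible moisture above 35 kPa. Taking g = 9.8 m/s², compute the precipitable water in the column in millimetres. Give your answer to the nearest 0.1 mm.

Precipitable water is the column-integrated vapour mass per unit area: PW = (1/g) Σ q̄ Δp, with q in kg/kg and Δp in Pa (1 kg/m² of water = 1 mm).
Layer 101–70 kPa: Δp = 310 hPa = 31000 Pa, q̄ = 0.00606 kg/kg → 0.00606 × 31000 / 9.8 = 19.17 mm
Layer 70–51 kPa: Δp = 190 hPa = 19000 Pa, q̄ = 0.00384 kg/kg → 0.00384 × 19000 / 9.8 = 7.44 mm
Layer 51–42 kPa: Δp = 90 hPa = 9000 Pa, q̄ = 0.0022 kg/kg → 0.0022 × 9000 / 9.8 = 2.02 mm
Layer 42–35 kPa: Δp = 70 hPa = 7000 Pa, q̄ = 0.00105 kg/kg → 0.00105 × 7000 / 9.8 = 0.75 mm
PW = 19.17 + 7.44 + 2.02 + 0.75 = 29.38 ≈ 29.4 mm.

PW ≈ 29.4 mm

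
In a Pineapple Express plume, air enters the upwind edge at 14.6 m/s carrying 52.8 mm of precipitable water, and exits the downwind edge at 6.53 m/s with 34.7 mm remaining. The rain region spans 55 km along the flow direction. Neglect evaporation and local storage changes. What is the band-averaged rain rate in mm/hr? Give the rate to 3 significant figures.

R ≈ 35.6 mm/hr

Column moisture flux per unit crosswind length is F = V × PW.
Inflow: F_in = 14.6 × 52.8 = 770.88 mm·m/s
Outflow: F_out = 6.53 × 34.7 = 226.591 mm·m/s
Steady-state rate R = (F_in − F_out)/L = (770.88 − 226.591) / 55000 m = 9.896e-03 mm/s.
R = 9.896e-03 × 3600 = 35.6 mm/hr.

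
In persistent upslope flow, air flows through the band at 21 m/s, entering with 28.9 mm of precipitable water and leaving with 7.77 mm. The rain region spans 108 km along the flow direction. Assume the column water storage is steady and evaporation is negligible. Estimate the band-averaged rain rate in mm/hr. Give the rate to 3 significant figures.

R ≈ 14.8 mm/hr

Column moisture flux per unit crosswind length is F = V × PW.
Inflow: F_in = 21 × 28.9 = 606.9 mm·m/s
Outflow: F_out = 21 × 7.77 = 163.17 mm·m/s
Steady-state rate R = (F_in − F_out)/L = (606.9 − 163.17) / 108000 m = 4.109e-03 mm/s.
R = 4.109e-03 × 3600 = 14.8 mm/hr.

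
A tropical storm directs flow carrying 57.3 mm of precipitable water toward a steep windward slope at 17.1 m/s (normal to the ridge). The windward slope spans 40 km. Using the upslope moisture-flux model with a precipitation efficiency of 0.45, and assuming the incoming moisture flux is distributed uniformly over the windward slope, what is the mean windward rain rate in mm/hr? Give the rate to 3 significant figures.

R ≈ 39.7 mm/hr

Incoming column moisture flux per unit ridge length: F = V × PW = 17.1 × 57.3 = 979.83 mm·m/s.
Spread over the 40 km slope with efficiency ε = 0.45: R = ε·F/W = 0.45 × 979.83 / 40000 m = 1.102e-02 mm/s.
R = 1.102e-02 × 3600 = 39.7 mm/hr.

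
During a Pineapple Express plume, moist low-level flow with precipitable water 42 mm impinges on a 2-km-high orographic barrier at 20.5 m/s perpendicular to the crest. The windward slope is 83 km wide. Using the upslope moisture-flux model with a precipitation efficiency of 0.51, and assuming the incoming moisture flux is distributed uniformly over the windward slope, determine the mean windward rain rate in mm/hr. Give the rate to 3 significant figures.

R ≈ 19.0 mm/hr

Incoming column moisture flux per unit ridge length: F = V × PW = 20.5 × 42 = 861 mm·m/s.
Spread over the 83 km slope with efficiency ε = 0.51: R = ε·F/W = 0.51 × 861 / 83000 m = 5.290e-03 mm/s.
R = 5.290e-03 × 3600 = 19.0 mm/hr.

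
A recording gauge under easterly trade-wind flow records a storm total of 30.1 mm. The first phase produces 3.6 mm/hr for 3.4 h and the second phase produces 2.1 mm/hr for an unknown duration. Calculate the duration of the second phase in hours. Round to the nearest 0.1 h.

duration ≈ 8.5 h

Known phases: 3.6 × 3.4 = 12.24 mm.
Remaining depth = 30.1 − 12.24 = 17.86 mm.
Duration = 17.86 / 2.1 = 8.5 h.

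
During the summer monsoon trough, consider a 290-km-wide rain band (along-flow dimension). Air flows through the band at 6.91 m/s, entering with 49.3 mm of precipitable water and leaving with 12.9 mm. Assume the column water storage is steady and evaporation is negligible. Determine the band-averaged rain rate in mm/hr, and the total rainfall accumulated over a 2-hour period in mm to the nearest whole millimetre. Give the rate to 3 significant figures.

R ≈ 3.12 mm/hr; total ≈ 6 mm

Column moisture flux per unit crosswind length is F = V × PW.
Inflow: F_in = 6.91 × 49.3 = 340.663 mm·m/s
Outflow: F_out = 6.91 × 12.9 = 89.139 mm·m/s
Steady-state rate R = (F_in − F_out)/L = (340.663 − 89.139) / 290000 m = 8.673e-04 mm/s.
R = 8.673e-04 × 3600 = 3.12 mm/hr.
Over 2 h: total = 3.12 × 2 = 6.24 ≈ 6 mm.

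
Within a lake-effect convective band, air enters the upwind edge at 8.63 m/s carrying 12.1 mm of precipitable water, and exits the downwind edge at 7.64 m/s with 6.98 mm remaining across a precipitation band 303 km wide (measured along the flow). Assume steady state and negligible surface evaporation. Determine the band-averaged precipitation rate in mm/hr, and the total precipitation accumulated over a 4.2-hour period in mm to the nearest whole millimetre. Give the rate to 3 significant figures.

Column moisture flux per unit crosswind length is F = V × PW.
Inflow: F_in = 8.63 × 12.1 = 104.423 mm·m/s
Outflow: F_out = 7.64 × 6.98 = 53.3272 mm·m/s
Steady-state rate R = (F_in − F_out)/L = (104.423 − 53.3272) / 303000 m = 1.686e-04 mm/s.
R = 1.686e-04 × 3600 = 0.607 mm/hr.
Over 4.2 h: total = 0.607 × 4.2 = 2.5494 ≈ 3 mm.

R ≈ 0.607 mm/hr; total ≈ 3 mm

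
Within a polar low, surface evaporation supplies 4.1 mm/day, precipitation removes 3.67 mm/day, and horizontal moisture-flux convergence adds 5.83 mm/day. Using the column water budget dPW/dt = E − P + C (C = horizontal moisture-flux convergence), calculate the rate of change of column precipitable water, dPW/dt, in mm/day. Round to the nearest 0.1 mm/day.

dPW/dt = E − P + C = 4.1 − 3.67 + (5.83) = 6.3 mm/day.

dPW/dt ≈ 6.3 mm/day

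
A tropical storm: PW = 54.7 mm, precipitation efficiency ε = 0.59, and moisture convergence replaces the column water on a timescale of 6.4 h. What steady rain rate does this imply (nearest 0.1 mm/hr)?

R ≈ 5.0 mm/hr

Each overturning extracts ε × PW = 0.59 × 54.7 = 32.273 mm.
Rate = ε·PW / τ = 32.273 / 6.4 h = 5.0 mm/hr.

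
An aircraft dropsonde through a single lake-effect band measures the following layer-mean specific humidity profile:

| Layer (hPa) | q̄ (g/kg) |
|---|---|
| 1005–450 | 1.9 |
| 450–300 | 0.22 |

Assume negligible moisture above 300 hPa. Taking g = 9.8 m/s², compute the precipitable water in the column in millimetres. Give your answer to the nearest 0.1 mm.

Precipitable water is the column-integrated vapour mass per unit area: PW = (1/g) Σ q̄ Δp, with q in kg/kg and Δp in Pa (1 kg/m² of water = 1 mm).
Layer 1005–450 hPa: Δp = 555 hPa = 55500 Pa, q̄ = 0.0019 kg/kg → 0.0019 × 55500 / 9.8 = 10.76 mm
Layer 450–300 hPa: Δp = 150 hPa = 15000 Pa, q̄ = 0.00022 kg/kg → 0.00022 × 15000 / 9.8 = 0.34 mm
PW = 10.76 + 0.34 = 11.10 ≈ 11.1 mm.

PW ≈ 11.1 mm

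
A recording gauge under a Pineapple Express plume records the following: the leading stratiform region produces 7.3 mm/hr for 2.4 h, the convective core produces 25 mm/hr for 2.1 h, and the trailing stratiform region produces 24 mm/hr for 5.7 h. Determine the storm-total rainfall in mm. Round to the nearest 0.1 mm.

Total = Σ Rᵢ Δtᵢ = 7.3 × 2.4 + 25 × 2.1 + 24 × 5.7
      = 17.52 + 52.5 + 136.8 = 206.8 mm.

total ≈ 206.8 mm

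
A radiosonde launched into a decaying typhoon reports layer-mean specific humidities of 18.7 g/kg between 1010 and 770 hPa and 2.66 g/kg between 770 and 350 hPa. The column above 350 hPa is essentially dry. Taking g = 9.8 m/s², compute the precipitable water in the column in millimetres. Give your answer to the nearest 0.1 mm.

Precipitable water is the column-integrated vapour mass per unit area: PW = (1/g) Σ q̄ Δp, with q in kg/kg and Δp in Pa (1 kg/m² of water = 1 mm).
Layer 1010–770 hPa: Δp = 240 hPa = 24000 Pa, q̄ = 0.0187 kg/kg → 0.0187 × 24000 / 9.8 = 45.80 mm
Layer 770–350 hPa: Δp = 420 hPa = 42000 Pa, q̄ = 0.00266 kg/kg → 0.00266 × 42000 / 9.8 = 11.40 mm
PW = 45.80 + 11.40 = 57.20 ≈ 57.2 mm.

PW ≈ 57.2 mm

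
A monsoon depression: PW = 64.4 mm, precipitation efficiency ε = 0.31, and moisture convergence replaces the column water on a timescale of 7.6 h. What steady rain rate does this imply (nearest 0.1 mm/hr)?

Each overturning extracts ε × PW = 0.31 × 64.4 = 19.964 mm.
Rate = ε·PW / τ = 19.964 / 7.6 h = 2.6 mm/hr.

R ≈ 2.6 mm/hr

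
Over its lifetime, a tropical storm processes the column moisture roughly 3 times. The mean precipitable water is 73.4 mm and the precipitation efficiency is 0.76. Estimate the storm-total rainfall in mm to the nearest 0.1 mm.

Each cycle deposits ε × PW = 0.76 × 73.4 = 55.784 mm.
Over 3 cycles: 3 × 55.784 = 167.4 mm.

rainfall ≈ 167.4 mm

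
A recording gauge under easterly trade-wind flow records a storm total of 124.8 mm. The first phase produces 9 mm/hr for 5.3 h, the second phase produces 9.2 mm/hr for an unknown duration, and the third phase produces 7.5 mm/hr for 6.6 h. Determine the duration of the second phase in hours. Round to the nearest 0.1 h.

duration ≈ 3.0 h

Known phases: 9 × 5.3 + 7.5 × 6.6 = 47.7 + 49.5 = 97.2 mm.
Remaining depth = 124.8 − 97.2 = 27.6 mm.
Duration = 27.6 / 9.2 = 3.0 h.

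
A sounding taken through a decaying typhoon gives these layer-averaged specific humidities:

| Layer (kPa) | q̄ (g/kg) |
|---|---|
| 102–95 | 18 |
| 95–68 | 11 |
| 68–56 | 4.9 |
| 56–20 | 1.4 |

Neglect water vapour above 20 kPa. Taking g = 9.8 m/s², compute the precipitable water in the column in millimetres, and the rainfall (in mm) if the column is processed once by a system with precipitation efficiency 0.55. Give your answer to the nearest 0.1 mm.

PW ≈ 54.3 mm; rainfall ≈ 29.9 mm

Precipitable water is the column-integrated vapour mass per unit area: PW = (1/g) Σ q̄ Δp, with q in kg/kg and Δp in Pa (1 kg/m² of water = 1 mm).
Layer 102–95 kPa: Δp = 70 hPa = 7000 Pa, q̄ = 0.018 kg/kg → 0.018 × 7000 / 9.8 = 12.86 mm
Layer 95–68 kPa: Δp = 270 hPa = 27000 Pa, q̄ = 0.011 kg/kg → 0.011 × 27000 / 9.8 = 30.31 mm
Layer 68–56 kPa: Δp = 120 hPa = 12000 Pa, q̄ = 0.0049 kg/kg → 0.0049 × 12000 / 9.8 = 6.00 mm
Layer 56–20 kPa: Δp = 360 hPa = 36000 Pa, q̄ = 0.0014 kg/kg → 0.0014 × 36000 / 9.8 = 5.14 mm
PW = 12.86 + 30.31 + 6.00 + 5.14 = 54.31 ≈ 54.3 mm.
Rainfall = ε × PW = 0.55 × 54.3 = 29.9 mm.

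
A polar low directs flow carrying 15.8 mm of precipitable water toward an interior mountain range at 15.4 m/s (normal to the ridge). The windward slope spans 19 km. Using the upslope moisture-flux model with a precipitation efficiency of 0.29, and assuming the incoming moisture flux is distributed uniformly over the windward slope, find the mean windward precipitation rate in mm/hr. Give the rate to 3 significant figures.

R ≈ 13.4 mm/hr

Incoming column moisture flux per unit ridge length: F = V × PW = 15.4 × 15.8 = 243.32 mm·m/s.
Spread over the 19 km slope with efficiency ε = 0.29: R = ε·F/W = 0.29 × 243.32 / 19000 m = 3.714e-03 mm/s.
R = 3.714e-03 × 3600 = 13.4 mm/hr.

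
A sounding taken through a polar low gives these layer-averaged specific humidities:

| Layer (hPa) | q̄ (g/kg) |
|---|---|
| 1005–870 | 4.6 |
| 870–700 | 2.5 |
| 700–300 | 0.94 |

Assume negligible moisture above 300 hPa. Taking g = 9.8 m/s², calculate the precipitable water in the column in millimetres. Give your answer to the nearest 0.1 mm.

Precipitable water is the column-integrated vapour mass per unit area: PW = (1/g) Σ q̄ Δp, with q in kg/kg and Δp in Pa (1 kg/m² of water = 1 mm).
Layer 1005–870 hPa: Δp = 135 hPa = 13500 Pa, q̄ = 0.0046 kg/kg → 0.0046 × 13500 / 9.8 = 6.34 mm
Layer 870–700 hPa: Δp = 170 hPa = 17000 Pa, q̄ = 0.0025 kg/kg → 0.0025 × 17000 / 9.8 = 4.34 mm
Layer 700–300 hPa: Δp = 400 hPa = 40000 Pa, q̄ = 0.00094 kg/kg → 0.00094 × 40000 / 9.8 = 3.84 mm
PW = 6.34 + 4.34 + 3.84 = 14.52 ≈ 14.5 mm.

PW ≈ 14.5 mm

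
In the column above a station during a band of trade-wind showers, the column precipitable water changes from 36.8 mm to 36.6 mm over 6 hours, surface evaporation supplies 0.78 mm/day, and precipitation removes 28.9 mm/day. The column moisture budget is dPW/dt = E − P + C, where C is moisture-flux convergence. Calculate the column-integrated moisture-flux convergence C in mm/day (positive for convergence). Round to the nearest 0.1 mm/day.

dPW/dt = (36.6 − 36.8) mm / (6/24 day) = -0.800 mm/day.
C = dPW/dt − E + P = (-0.800) − 0.78 + 28.9 = 27.3 mm/day.

C ≈ 27.3 mm/day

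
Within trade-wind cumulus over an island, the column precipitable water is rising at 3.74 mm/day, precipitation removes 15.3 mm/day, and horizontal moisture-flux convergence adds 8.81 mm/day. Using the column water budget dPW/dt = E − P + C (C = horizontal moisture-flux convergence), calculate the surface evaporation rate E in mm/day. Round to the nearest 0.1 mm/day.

E ≈ 10.2 mm/day

dPW/dt = +3.74 mm/day.
E = dPW/dt + P − C = (+3.74) + 15.3 − (8.81) = 10.2 mm/day.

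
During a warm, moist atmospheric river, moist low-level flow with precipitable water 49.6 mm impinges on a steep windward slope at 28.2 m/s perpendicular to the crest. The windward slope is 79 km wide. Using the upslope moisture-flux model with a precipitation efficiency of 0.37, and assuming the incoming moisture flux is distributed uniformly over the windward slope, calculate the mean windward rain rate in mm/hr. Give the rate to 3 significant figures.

R ≈ 23.6 mm/hr

Incoming column moisture flux per unit ridge length: F = V × PW = 28.2 × 49.6 = 1398.72 mm·m/s.
Spread over the 79 km slope with efficiency ε = 0.37: R = ε·F/W = 0.37 × 1398.72 / 79000 m = 6.551e-03 mm/s.
R = 6.551e-03 × 3600 = 23.6 mm/hr.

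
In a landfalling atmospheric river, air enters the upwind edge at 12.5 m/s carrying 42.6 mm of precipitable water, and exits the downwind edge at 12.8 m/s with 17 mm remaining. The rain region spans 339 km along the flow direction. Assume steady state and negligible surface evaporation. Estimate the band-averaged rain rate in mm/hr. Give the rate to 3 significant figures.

R ≈ 3.34 mm/hr

Column moisture flux per unit crosswind length is F = V × PW.
Inflow: F_in = 12.5 × 42.6 = 532.5 mm·m/s
Outflow: F_out = 12.8 × 17 = 217.6 mm·m/s
Steady-state rate R = (F_in − F_out)/L = (532.5 − 217.6) / 339000 m = 9.289e-04 mm/s.
R = 9.289e-04 × 3600 = 3.34 mm/hr.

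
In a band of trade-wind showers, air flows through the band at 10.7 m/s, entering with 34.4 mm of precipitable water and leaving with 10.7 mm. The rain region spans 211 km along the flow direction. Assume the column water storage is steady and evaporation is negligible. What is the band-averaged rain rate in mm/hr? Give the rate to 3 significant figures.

Column moisture flux per unit crosswind length is F = V × PW.
Inflow: F_in = 10.7 × 34.4 = 368.08 mm·m/s
Outflow: F_out = 10.7 × 10.7 = 114.49 mm·m/s
Steady-state rate R = (F_in − F_out)/L = (368.08 − 114.49) / 211000 m = 1.202e-03 mm/s.
R = 1.202e-03 × 3600 = 4.33 mm/hr.

R ≈ 4.33 mm/hr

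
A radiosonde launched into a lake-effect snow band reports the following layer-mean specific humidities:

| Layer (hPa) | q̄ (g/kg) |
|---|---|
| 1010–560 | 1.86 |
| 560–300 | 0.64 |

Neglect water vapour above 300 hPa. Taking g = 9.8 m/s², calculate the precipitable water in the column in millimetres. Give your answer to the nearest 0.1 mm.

PW ≈ 10.2 mm

Precipitable water is the column-integrated vapour mass per unit area: PW = (1/g) Σ q̄ Δp, with q in kg/kg and Δp in Pa (1 kg/m² of water = 1 mm).
Layer 1010–560 hPa: Δp = 450 hPa = 45000 Pa, q̄ = 0.00186 kg/kg → 0.00186 × 45000 / 9.8 = 8.54 mm
Layer 560–300 hPa: Δp = 260 hPa = 26000 Pa, q̄ = 0.00064 kg/kg → 0.00064 × 26000 / 9.8 = 1.70 mm
PW = 8.54 + 1.70 = 10.24 ≈ 10.2 mm.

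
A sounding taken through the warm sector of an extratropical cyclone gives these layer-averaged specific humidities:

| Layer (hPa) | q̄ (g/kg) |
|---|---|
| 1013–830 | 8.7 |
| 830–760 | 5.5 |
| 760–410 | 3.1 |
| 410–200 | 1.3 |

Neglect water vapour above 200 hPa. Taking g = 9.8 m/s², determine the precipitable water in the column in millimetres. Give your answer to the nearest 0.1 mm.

PW ≈ 34.0 mm

Precipitable water is the column-integrated vapour mass per unit area: PW = (1/g) Σ q̄ Δp, with q in kg/kg and Δp in Pa (1 kg/m² of water = 1 mm).
Layer 1013–830 hPa: Δp = 183 hPa = 18300 Pa, q̄ = 0.0087 kg/kg → 0.0087 × 18300 / 9.8 = 16.25 mm
Layer 830–760 hPa: Δp = 70 hPa = 7000 Pa, q̄ = 0.0055 kg/kg → 0.0055 × 7000 / 9.8 = 3.93 mm
Layer 760–410 hPa: Δp = 350 hPa = 35000 Pa, q̄ = 0.0031 kg/kg → 0.0031 × 35000 / 9.8 = 11.07 mm
Layer 410–200 hPa: Δp = 210 hPa = 21000 Pa, q̄ = 0.0013 kg/kg → 0.0013 × 21000 / 9.8 = 2.79 mm
PW = 16.25 + 3.93 + 11.07 + 2.79 = 34.04 ≈ 34.0 mm.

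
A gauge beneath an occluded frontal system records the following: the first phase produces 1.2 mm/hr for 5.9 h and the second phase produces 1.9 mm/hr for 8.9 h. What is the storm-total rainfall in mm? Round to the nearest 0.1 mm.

total ≈ 24.0 mm

Total = Σ Rᵢ Δtᵢ = 1.2 × 5.9 + 1.9 × 8.9
      = 7.08 + 16.91 = 24.0 mm.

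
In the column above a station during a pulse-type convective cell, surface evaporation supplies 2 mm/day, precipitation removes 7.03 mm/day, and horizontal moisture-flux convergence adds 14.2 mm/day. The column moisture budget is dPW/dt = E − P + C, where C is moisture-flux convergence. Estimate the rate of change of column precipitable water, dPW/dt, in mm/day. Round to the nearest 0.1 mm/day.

dPW/dt ≈ 9.2 mm/day

dPW/dt = E − P + C = 2 − 7.03 + (14.2) = 9.2 mm/day.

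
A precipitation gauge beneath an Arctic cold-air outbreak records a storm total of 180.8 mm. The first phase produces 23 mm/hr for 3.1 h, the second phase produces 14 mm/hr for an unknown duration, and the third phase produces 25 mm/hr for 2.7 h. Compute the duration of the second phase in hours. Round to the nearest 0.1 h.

Known phases: 23 × 3.1 + 25 × 2.7 = 71.3 + 67.5 = 138.8 mm.
Remaining depth = 180.8 − 138.8 = 42 mm.
Duration = 42 / 14 = 3.0 h.

duration ≈ 3.0 h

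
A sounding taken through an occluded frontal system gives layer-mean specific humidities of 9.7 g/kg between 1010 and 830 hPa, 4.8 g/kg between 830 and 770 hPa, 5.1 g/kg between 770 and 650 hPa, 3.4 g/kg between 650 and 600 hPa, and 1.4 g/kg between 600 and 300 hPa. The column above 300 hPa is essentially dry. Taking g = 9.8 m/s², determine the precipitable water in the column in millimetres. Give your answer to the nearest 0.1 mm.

PW ≈ 33.0 mm

Precipitable water is the column-integrated vapour mass per unit area: PW = (1/g) Σ q̄ Δp, with q in kg/kg and Δp in Pa (1 kg/m² of water = 1 mm).
Layer 1010–830 hPa: Δp = 180 hPa = 18000 Pa, q̄ = 0.0097 kg/kg → 0.0097 × 18000 / 9.8 = 17.82 mm
Layer 830–770 hPa: Δp = 60 hPa = 6000 Pa, q̄ = 0.0048 kg/kg → 0.0048 × 6000 / 9.8 = 2.94 mm
Layer 770–650 hPa: Δp = 120 hPa = 12000 Pa, q̄ = 0.0051 kg/kg → 0.0051 × 12000 / 9.8 = 6.24 mm
Layer 650–600 hPa: Δp = 50 hPa = 5000 Pa, q̄ = 0.0034 kg/kg → 0.0034 × 5000 / 9.8 = 1.73 mm
Layer 600–300 hPa: Δp = 300 hPa = 30000 Pa, q̄ = 0.0014 kg/kg → 0.0014 × 30000 / 9.8 = 4.29 mm
PW = 17.82 + 2.94 + 6.24 + 1.73 + 4.29 = 33.02 ≈ 33.0 mm.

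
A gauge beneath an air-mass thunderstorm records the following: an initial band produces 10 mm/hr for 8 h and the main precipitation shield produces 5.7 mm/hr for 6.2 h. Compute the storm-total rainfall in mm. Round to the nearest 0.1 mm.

Total = Σ Rᵢ Δtᵢ = 10 × 8 + 5.7 × 6.2
      = 80 + 35.34 = 115.3 mm.

total ≈ 115.3 mm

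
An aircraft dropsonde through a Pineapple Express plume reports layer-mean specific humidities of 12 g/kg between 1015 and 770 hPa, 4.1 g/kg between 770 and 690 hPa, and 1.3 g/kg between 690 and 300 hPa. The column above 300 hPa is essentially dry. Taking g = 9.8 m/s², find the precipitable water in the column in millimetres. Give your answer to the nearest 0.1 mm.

PW ≈ 38.5 mm

Precipitable water is the column-integrated vapour mass per unit area: PW = (1/g) Σ q̄ Δp, with q in kg/kg and Δp in Pa (1 kg/m² of water = 1 mm).
Layer 1015–770 hPa: Δp = 245 hPa = 24500 Pa, q̄ = 0.012 kg/kg → 0.012 × 24500 / 9.8 = 30.00 mm
Layer 770–690 hPa: Δp = 80 hPa = 8000 Pa, q̄ = 0.0041 kg/kg → 0.0041 × 8000 / 9.8 = 3.35 mm
Layer 690–300 hPa: Δp = 390 hPa = 39000 Pa, q̄ = 0.0013 kg/kg → 0.0013 × 39000 / 9.8 = 5.17 mm
PW = 30.00 + 3.35 + 5.17 = 38.52 ≈ 38.5 mm.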